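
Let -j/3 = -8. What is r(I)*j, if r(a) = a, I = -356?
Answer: -8544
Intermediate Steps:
j = 24 (j = -3*(-8) = 24)
r(I)*j = -356*24 = -8544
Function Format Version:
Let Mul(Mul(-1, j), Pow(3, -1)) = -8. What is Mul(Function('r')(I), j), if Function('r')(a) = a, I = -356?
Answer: -8544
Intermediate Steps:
j = 24 (j = Mul(-3, -8) = 24)
Mul(Function('r')(I), j) = Mul(-356, 24) = -8544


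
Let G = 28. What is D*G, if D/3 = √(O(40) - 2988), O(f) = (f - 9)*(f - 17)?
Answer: 420*I*√91 ≈ 4006.5*I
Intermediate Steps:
O(f) = (-17 + f)*(-9 + f) (O(f) = (-9 + f)*(-17 + f) = (-17 + f)*(-9 + f))
D = 15*I*√91 (D = 3*√((153 + 40² - 26*40) - 2988) = 3*√((153 + 1600 - 1040) - 2988) = 3*√(713 - 2988) = 3*√(-2275) = 3*(5*I*√91) = 15*I*√91 ≈ 143.09*I)
D*G = (15*I*√91)*28 = 420*I*√91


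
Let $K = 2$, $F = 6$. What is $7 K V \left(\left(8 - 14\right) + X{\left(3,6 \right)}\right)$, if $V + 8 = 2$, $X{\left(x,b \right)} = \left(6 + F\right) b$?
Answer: $-5544$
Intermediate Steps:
$X{\left(x,b \right)} = 12 b$ ($X{\left(x,b \right)} = \left(6 + 6\right) b = 12 b$)
$V = -6$ ($V = -8 + 2 = -6$)
$7 K V \left(\left(8 - 14\right) + X{\left(3,6 \right)}\right) = 7 \cdot 2 \left(-6\right) \left(\left(8 - 14\right) + 12 \cdot 6\right) = 14 \left(-6\right) \left(-6 + 72\right) = \left(-84\right) 66 = -5544$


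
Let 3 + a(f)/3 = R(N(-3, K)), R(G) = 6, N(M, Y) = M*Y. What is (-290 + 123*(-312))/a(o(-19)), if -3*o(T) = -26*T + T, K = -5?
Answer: -38666/9 ≈ -4296.2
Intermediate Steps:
o(T) = 25*T/3 (o(T) = -(-26*T + T)/3 = -(-25)*T/3 = 25*T/3)
a(f) = 9 (a(f) = -9 + 3*6 = -9 + 18 = 9)
(-290 + 123*(-312))/a(o(-19)) = (-290 + 123*(-312))/9 = (-290 - 38376)*(1/9) = -38666*1/9 = -38666/9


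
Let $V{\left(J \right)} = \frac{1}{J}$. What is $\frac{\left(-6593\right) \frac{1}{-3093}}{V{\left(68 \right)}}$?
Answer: $\frac{448324}{3093} \approx 144.95$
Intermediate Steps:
$\frac{\left(-6593\right) \frac{1}{-3093}}{V{\left(68 \right)}} = \frac{\left(-6593\right) \frac{1}{-3093}}{\frac{1}{68}} = \left(-6593\right) \left(- \frac{1}{3093}\right) \frac{1}{\frac{1}{68}} = \frac{6593}{3093} \cdot 68 = \frac{448324}{3093}$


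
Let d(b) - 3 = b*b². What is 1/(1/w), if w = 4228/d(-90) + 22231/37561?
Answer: 16047524399/27381856317 ≈ 0.58606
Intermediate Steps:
d(b) = 3 + b³ (d(b) = 3 + b*b² = 3 + b³)
w = 16047524399/27381856317 (w = 4228/(3 + (-90)³) + 22231/37561 = 4228/(3 - 729000) + 22231*(1/37561) = 4228/(-728997) + 22231/37561 = 4228*(-1/728997) + 22231/37561 = -4228/728997 + 22231/37561 = 16047524399/27381856317 ≈ 0.58606)
1/(1/w) = 1/(1/(16047524399/27381856317)) = 1/(27381856317/16047524399) = 16047524399/27381856317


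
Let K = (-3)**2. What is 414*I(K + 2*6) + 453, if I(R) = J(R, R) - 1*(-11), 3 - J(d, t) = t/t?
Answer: 5835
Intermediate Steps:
K = 9
J(d, t) = 2 (J(d, t) = 3 - t/t = 3 - 1*1 = 3 - 1 = 2)
I(R) = 13 (I(R) = 2 - 1*(-11) = 2 + 11 = 13)
414*I(K + 2*6) + 453 = 414*13 + 453 = 5382 + 453 = 5835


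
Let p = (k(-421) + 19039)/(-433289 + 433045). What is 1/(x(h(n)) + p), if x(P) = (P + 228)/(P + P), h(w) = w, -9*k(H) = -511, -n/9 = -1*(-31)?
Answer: -17019/1330375 ≈ -0.012793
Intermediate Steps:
n = -279 (n = -(-9)*(-31) = -9*31 = -279)
k(H) = 511/9 (k(H) = -1/9*(-511) = 511/9)
x(P) = (228 + P)/(2*P) (x(P) = (228 + P)/((2*P)) = (228 + P)*(1/(2*P)) = (228 + P)/(2*P))
p = -85931/1098 (p = (511/9 + 19039)/(-433289 + 433045) = (171862/9)/(-244) = (171862/9)*(-1/244) = -85931/1098 ≈ -78.261)
1/(x(h(n)) + p) = 1/((1/2)*(228 - 279)/(-279) - 85931/1098) = 1/((1/2)*(-1/279)*(-51) - 85931/1098) = 1/(17/186 - 85931/1098) = 1/(-1330375/17019) = -17019/1330375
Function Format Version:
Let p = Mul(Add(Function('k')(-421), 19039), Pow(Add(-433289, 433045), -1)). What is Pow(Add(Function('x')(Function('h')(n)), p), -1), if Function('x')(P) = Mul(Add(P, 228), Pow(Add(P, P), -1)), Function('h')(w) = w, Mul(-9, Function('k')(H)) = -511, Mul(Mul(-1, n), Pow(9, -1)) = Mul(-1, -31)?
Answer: Rational(-17019, 1330375) ≈ -0.012793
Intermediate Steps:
n = -279 (n = Mul(-9, Mul(-1, -31)) = Mul(-9, 31) = -279)
Function('k')(H) = Rational(511, 9) (Function('k')(H) = Mul(Rational(-1, 9), -511) = Rational(511, 9))
Function('x')(P) = Mul(Rational(1, 2), Pow(P, -1), Add(228, P)) (Function('x')(P) = Mul(Add(228, P), Pow(Mul(2, P), -1)) = Mul(Add(228, P), Mul(Rational(1, 2), Pow(P, -1))) = Mul(Rational(1, 2), Pow(P, -1), Add(228, P)))
p = Rational(-85931, 1098) (p = Mul(Add(Rational(511, 9), 19039), Pow(Add(-433289, 433045), -1)) = Mul(Rational(171862, 9), Pow(-244, -1)) = Mul(Rational(171862, 9), Rational(-1, 244)) = Rational(-85931, 1098) ≈ -78.261)
Pow(Add(Function('x')(Function('h')(n)), p), -1) = Pow(Add(Mul(Rational(1, 2), Pow(-279, -1), Add(228, -279)), Rational(-85931, 1098)), -1) = Pow(Add(Mul(Rational(1, 2), Rational(-1, 279), -51), Rational(-85931, 1098)), -1) = Pow(Add(Rational(17, 186), Rational(-85931, 1098)), -1) = Pow(Rational(-1330375, 17019), -1) = Rational(-17019, 1330375)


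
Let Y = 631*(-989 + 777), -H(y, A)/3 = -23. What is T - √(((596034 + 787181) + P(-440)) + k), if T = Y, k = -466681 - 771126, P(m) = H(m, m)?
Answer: -133772 - √145477 ≈ -1.3415e+5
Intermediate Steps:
H(y, A) = 69 (H(y, A) = -3*(-23) = 69)
P(m) = 69
k = -1237807
Y = -133772 (Y = 631*(-212) = -133772)
T = -133772
T - √(((596034 + 787181) + P(-440)) + k) = -133772 - √(((596034 + 787181) + 69) - 1237807) = -133772 - √((1383215 + 69) - 1237807) = -133772 - √(1383284 - 1237807) = -133772 - √145477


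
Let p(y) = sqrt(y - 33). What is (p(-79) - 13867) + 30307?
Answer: 16440 + 4*I*sqrt(7) ≈ 16440.0 + 10.583*I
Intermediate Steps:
p(y) = sqrt(-33 + y)
(p(-79) - 13867) + 30307 = (sqrt(-33 - 79) - 13867) + 30307 = (sqrt(-112) - 13867) + 30307 = (4*I*sqrt(7) - 13867) + 30307 = (-13867 + 4*I*sqrt(7)) + 30307 = 16440 + 4*I*sqrt(7)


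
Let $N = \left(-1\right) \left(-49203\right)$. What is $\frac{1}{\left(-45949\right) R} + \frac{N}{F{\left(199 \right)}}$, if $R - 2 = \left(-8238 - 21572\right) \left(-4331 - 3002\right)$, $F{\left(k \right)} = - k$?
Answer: $- \frac{494209753846181803}{1998815946494932} \approx -247.25$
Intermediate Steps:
$N = 49203$
$R = 218596732$ ($R = 2 + \left(-8238 - 21572\right) \left(-4331 - 3002\right) = 2 - -218596730 = 2 + 218596730 = 218596732$)
$\frac{1}{\left(-45949\right) R} + \frac{N}{F{\left(199 \right)}} = \frac{1}{\left(-45949\right) 218596732} + \frac{49203}{\left(-1\right) 199} = \left(- \frac{1}{45949}\right) \frac{1}{218596732} + \frac{49203}{-199} = - \frac{1}{10044301238668} + 49203 \left(- \frac{1}{199}\right) = - \frac{1}{10044301238668} - \frac{49203}{199} = - \frac{494209753846181803}{1998815946494932}$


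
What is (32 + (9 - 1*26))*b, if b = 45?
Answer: 675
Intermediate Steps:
(32 + (9 - 1*26))*b = (32 + (9 - 1*26))*45 = (32 + (9 - 26))*45 = (32 - 17)*45 = 15*45 = 675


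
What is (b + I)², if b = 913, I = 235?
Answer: 1317904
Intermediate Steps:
(b + I)² = (913 + 235)² = 1148² = 1317904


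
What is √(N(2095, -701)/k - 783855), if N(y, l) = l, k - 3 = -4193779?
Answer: I*√861640710537819469/1048444 ≈ 885.36*I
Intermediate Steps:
k = -4193776 (k = 3 - 4193779 = -4193776)
√(N(2095, -701)/k - 783855) = √(-701/(-4193776) - 783855) = √(-701*(-1/4193776) - 783855) = √(701/4193776 - 783855) = √(-3287312285779/4193776) = I*√861640710537819469/1048444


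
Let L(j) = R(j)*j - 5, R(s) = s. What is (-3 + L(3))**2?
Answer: 1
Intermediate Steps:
L(j) = -5 + j**2 (L(j) = j*j - 5 = j**2 - 5 = -5 + j**2)
(-3 + L(3))**2 = (-3 + (-5 + 3**2))**2 = (-3 + (-5 + 9))**2 = (-3 + 4)**2 = 1**2 = 1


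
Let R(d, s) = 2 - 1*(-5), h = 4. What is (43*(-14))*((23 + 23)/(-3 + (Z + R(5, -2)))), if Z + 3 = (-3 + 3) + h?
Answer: -27692/5 ≈ -5538.4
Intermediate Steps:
R(d, s) = 7 (R(d, s) = 2 + 5 = 7)
Z = 1 (Z = -3 + ((-3 + 3) + 4) = -3 + (0 + 4) = -3 + 4 = 1)
(43*(-14))*((23 + 23)/(-3 + (Z + R(5, -2)))) = (43*(-14))*((23 + 23)/(-3 + (1 + 7))) = -27692/(-3 + 8) = -27692/5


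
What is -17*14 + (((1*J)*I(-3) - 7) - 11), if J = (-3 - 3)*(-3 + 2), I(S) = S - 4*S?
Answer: -202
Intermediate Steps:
I(S) = -3*S
J = 6 (J = -6*(-1) = 6)
-17*14 + (((1*J)*I(-3) - 7) - 11) = -17*14 + (((1*6)*(-3*(-3)) - 7) - 11) = -238 + ((6*9 - 7) - 11) = -238 + ((54 - 7) - 11) = -238 + (47 - 11) = -238 + 36 = -202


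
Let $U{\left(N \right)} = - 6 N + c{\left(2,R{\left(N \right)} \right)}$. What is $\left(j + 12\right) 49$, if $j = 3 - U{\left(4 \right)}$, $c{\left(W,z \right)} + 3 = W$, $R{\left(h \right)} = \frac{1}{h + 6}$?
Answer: $1960$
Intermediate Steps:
$R{\left(h \right)} = \frac{1}{6 + h}$
$c{\left(W,z \right)} = -3 + W$
$U{\left(N \right)} = -1 - 6 N$ ($U{\left(N \right)} = - 6 N + \left(-3 + 2\right) = - 6 N - 1 = -1 - 6 N$)
$j = 28$ ($j = 3 - \left(-1 - 24\right) = 3 - -25 = 3 + 25 = 28$)
$\left(j + 12\right) 49 = \left(28 + 12\right) 49 = 40 \cdot 49 = 1960$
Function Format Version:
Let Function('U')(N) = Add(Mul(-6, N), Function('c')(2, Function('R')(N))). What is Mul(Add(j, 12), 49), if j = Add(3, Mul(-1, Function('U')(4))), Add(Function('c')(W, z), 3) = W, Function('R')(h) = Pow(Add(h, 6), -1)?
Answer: 1960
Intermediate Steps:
Function('R')(h) = Pow(Add(6, h), -1)
Function('c')(W, z) = Add(-3, W)
Function('U')(N) = Add(-1, Mul(-6, N)) (Function('U')(N) = Add(Mul(-6, N), Add(-3, 2)) = Add(Mul(-6, N), -1) = Add(-1, Mul(-6, N)))
j = 28 (j = Add(3, Mul(-1, Add(-1, Mul(-6, 4)))) = Add(3, Mul(-1, Add(-1, -24))) = Add(3, Mul(-1, -25)) = Add(3, 25) = 28)
Mul(Add(j, 12), 49) = Mul(Add(28, 12), 49) = Mul(40, 49) = 1960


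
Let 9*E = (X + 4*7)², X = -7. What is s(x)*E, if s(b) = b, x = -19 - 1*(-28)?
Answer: 441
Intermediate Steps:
x = 9 (x = -19 + 28 = 9)
E = 49 (E = (-7 + 4*7)²/9 = (-7 + 28)²/9 = (⅑)*21² = (⅑)*441 = 49)
s(x)*E = 9*49 = 441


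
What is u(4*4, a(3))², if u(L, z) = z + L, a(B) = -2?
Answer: 196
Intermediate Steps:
u(L, z) = L + z
u(4*4, a(3))² = (4*4 - 2)² = (16 - 2)² = 14² = 196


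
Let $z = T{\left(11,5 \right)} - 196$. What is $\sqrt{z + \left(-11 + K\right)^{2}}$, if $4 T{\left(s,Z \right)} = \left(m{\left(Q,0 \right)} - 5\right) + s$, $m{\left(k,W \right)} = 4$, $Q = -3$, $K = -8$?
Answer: $\frac{\sqrt{670}}{2} \approx 12.942$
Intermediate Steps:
$T{\left(s,Z \right)} = - \frac{1}{4} + \frac{s}{4}$ ($T{\left(s,Z \right)} = \frac{\left(4 - 5\right) + s}{4} = \frac{-1 + s}{4} = - \frac{1}{4} + \frac{s}{4}$)
$z = - \frac{387}{2}$ ($z = \left(- \frac{1}{4} + \frac{1}{4} \cdot 11\right) - 196 = \left(- \frac{1}{4} + \frac{11}{4}\right) - 196 = \frac{5}{2} - 196 = - \frac{387}{2} \approx -193.5$)
$\sqrt{z + \left(-11 + K\right)^{2}} = \sqrt{- \frac{387}{2} + \left(-11 - 8\right)^{2}} = \sqrt{- \frac{387}{2} + \left(-19\right)^{2}} = \sqrt{- \frac{387}{2} + 361} = \sqrt{\frac{335}{2}} = \frac{\sqrt{670}}{2}$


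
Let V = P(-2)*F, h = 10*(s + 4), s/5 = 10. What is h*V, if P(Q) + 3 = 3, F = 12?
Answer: 0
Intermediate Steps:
s = 50 (s = 5*10 = 50)
P(Q) = 0 (P(Q) = -3 + 3 = 0)
h = 540 (h = 10*(50 + 4) = 10*54 = 540)
V = 0 (V = 0*12 = 0)
h*V = 540*0 = 0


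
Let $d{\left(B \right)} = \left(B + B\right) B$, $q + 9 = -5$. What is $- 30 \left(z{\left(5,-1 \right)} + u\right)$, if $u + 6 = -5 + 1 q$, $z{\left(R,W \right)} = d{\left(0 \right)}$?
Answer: $750$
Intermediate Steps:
$q = -14$ ($q = -9 - 5 = -14$)
$d{\left(B \right)} = 2 B^{2}$ ($d{\left(B \right)} = 2 B B = 2 B^{2}$)
$z{\left(R,W \right)} = 0$ ($z{\left(R,W \right)} = 2 \cdot 0^{2} = 2 \cdot 0 = 0$)
$u = -25$ ($u = -6 + \left(-5 + 1 \left(-14\right)\right) = -6 - 19 = -25$)
$- 30 \left(z{\left(5,-1 \right)} + u\right) = - 30 \left(0 - 25\right) = \left(-30\right) \left(-25\right) = 750$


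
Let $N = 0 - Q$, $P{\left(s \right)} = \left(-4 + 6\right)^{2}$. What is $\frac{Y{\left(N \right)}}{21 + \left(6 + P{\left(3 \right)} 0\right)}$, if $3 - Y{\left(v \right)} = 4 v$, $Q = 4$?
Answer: $\frac{19}{27} \approx 0.7037$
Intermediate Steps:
$P{\left(s \right)} = 4$ ($P{\left(s \right)} = 2^{2} = 4$)
$N = -4$ ($N = 0 - 4 = -4$)
$Y{\left(v \right)} = 3 - 4 v$
$\frac{Y{\left(N \right)}}{21 + \left(6 + P{\left(3 \right)} 0\right)} = \frac{3 - -16}{21 + \left(6 + 4 \cdot 0\right)} = \frac{3 + 16}{21 + \left(6 + 0\right)} = \frac{1}{21 + 6} \cdot 19 = \frac{1}{27} \cdot 19 = \frac{19}{27}$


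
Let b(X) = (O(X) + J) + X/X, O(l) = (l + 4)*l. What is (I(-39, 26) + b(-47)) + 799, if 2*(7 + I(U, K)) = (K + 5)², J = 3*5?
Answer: 6619/2 ≈ 3309.5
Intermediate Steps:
J = 15
I(U, K) = -7 + (5 + K)²/2 (I(U, K) = -7 + (K + 5)²/2 = -7 + (5 + K)²/2)
O(l) = l*(4 + l) (O(l) = (4 + l)*l = l*(4 + l))
b(X) = 16 + X*(4 + X) (b(X) = (X*(4 + X) + 15) + X/X = (15 + X*(4 + X)) + 1 = 16 + X*(4 + X))
(I(-39, 26) + b(-47)) + 799 = ((-7 + (5 + 26)²/2) + (16 - 47*(4 - 47))) + 799 = ((-7 + (½)*31²) + (16 - 47*(-43))) + 799 = ((-7 + (½)*961) + (16 + 2021)) + 799 = ((-7 + 961/2) + 2037) + 799 = (947/2 + 2037) + 799 = 5021/2 + 799 = 6619/2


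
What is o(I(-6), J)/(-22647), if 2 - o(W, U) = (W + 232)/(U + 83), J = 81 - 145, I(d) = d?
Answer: 188/430293 ≈ 0.00043691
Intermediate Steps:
J = -64
o(W, U) = 2 - (232 + W)/(83 + U) (o(W, U) = 2 - (W + 232)/(U + 83) = 2 - (232 + W)/(83 + U))
o(I(-6), J)/(-22647) = ((-66 - 1*(-6) + 2*(-64))/(83 - 64))/(-22647) = ((-66 + 6 - 128)/19)*(-1/22647) = ((1/19)*(-188))*(-1/22647) = -188/19*(-1/22647) = 188/430293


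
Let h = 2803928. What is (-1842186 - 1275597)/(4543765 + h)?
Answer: -1039261/2449231 ≈ -0.42432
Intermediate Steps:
(-1842186 - 1275597)/(4543765 + h) = (-1842186 - 1275597)/(4543765 + 2803928) = -3117783/7347693 = -3117783*1/7347693 = -1039261/2449231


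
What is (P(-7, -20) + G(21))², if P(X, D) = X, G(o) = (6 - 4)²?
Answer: 9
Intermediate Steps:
G(o) = 4 (G(o) = 2² = 4)
(P(-7, -20) + G(21))² = (-7 + 4)² = (-3)² = 9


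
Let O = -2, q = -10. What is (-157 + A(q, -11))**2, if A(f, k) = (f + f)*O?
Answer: 13689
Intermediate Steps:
A(f, k) = -4*f (A(f, k) = (f + f)*(-2) = (2*f)*(-2) = -4*f)
(-157 + A(q, -11))**2 = (-157 - 4*(-10))**2 = (-157 + 40)**2 = (-117)**2 = 13689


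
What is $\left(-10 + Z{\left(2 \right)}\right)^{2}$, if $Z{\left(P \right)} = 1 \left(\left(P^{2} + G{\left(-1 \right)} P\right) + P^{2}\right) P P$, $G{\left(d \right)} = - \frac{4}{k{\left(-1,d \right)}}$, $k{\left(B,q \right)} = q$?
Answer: $2916$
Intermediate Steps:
$G{\left(d \right)} = - \frac{4}{d}$
$Z{\left(P \right)} = P^{2} \left(2 P^{2} + 4 P\right)$ ($Z{\left(P \right)} = 1 \left(\left(P^{2} + - \frac{4}{-1} P\right) + P^{2}\right) P P = 1 \left(\left(P^{2} + \left(-4\right) \left(-1\right) P\right) + P^{2}\right) P^{2} = 1 \left(\left(P^{2} + 4 P\right) + P^{2}\right) P^{2} = 1 \left(2 P^{2} + 4 P\right) P^{2} = \left(2 P^{2} + 4 P\right) P^{2} = P^{2} \left(2 P^{2} + 4 P\right)$)
$\left(-10 + Z{\left(2 \right)}\right)^{2} = \left(-10 + 2 \cdot 2^{3} \left(2 + 2\right)\right)^{2} = \left(-10 + 2 \cdot 8 \cdot 4\right)^{2} = \left(-10 + 64\right)^{2} = 54^{2} = 2916$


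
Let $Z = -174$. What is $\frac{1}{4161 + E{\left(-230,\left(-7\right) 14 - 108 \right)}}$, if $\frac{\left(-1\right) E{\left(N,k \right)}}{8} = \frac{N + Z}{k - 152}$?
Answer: $\frac{179}{743203} \approx 0.00024085$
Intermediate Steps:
$E{\left(N,k \right)} = - \frac{8 \left(-174 + N\right)}{-152 + k}$ ($E{\left(N,k \right)} = - 8 \frac{N - 174}{k - 152} = - 8 \frac{-174 + N}{-152 + k} = - \frac{8 \left(-174 + N\right)}{-152 + k}$)
$\frac{1}{4161 + E{\left(-230,\left(-7\right) 14 - 108 \right)}} = \frac{1}{4161 + \frac{8 \left(174 - -230\right)}{-152 - 206}} = \frac{1}{4161 + \frac{8 \left(174 + 230\right)}{-152 - 206}} = \frac{1}{4161 + 8 \frac{1}{-152 - 206} \cdot 404} = \frac{1}{4161 + 8 \frac{1}{-358} \cdot 404} = \frac{1}{4161 + 8 \left(- \frac{1}{358}\right) 404} = \frac{1}{4161 - \frac{1616}{179}} = \frac{1}{\frac{743203}{179}} = \frac{179}{743203}$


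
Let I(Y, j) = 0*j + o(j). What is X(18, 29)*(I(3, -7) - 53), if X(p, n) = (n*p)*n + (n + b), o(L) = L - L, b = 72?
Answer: -807667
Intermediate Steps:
o(L) = 0
X(p, n) = 72 + n + p*n**2 (X(p, n) = (n*p)*n + (n + 72) = p*n**2 + (72 + n) = 72 + n + p*n**2)
I(Y, j) = 0 (I(Y, j) = 0*j + 0 = 0 + 0 = 0)
X(18, 29)*(I(3, -7) - 53) = (72 + 29 + 18*29**2)*(0 - 53) = (72 + 29 + 18*841)*(-53) = (72 + 29 + 15138)*(-53) = 15239*(-53) = -807667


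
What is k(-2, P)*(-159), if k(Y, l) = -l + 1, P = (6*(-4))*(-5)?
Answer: 18921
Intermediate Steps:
P = 120 (P = -24*(-5) = 120)
k(Y, l) = 1 - l
k(-2, P)*(-159) = (1 - 1*120)*(-159) = (1 - 120)*(-159) = -119*(-159) = 18921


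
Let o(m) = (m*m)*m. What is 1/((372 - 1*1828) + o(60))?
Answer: 1/214544 ≈ 4.6611e-6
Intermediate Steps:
o(m) = m³ (o(m) = m²*m = m³)
1/((372 - 1*1828) + o(60)) = 1/((372 - 1*1828) + 60³) = 1/((372 - 1828) + 216000) = 1/(-1456 + 216000) = 1/214544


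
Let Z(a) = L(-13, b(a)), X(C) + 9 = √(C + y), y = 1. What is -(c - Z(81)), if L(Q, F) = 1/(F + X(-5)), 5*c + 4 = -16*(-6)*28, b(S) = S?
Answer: -3481058/6485 - I/2594 ≈ -536.79 - 0.00038551*I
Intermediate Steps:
c = 2684/5 (c = -⅘ + (-16*(-6)*28)/5 = -⅘ + (96*28)/5 = -⅘ + (⅕)*2688 = -⅘ + 2688/5 = 2684/5 ≈ 536.80)
X(C) = -9 + √(1 + C) (X(C) = -9 + √(C + 1) = -9 + √(1 + C))
L(Q, F) = 1/(-9 + F + 2*I) (L(Q, F) = 1/(F + (-9 + √(1 - 5))) = 1/(F + (-9 + √(-4))) = 1/(F + (-9 + 2*I)) = 1/(-9 + F + 2*I))
Z(a) = 1/(-9 + a + 2*I)
-(c - Z(81)) = -(2684/5 - 1/(-9 + 81 + 2*I)) = -(2684/5 - 1/(72 + 2*I)) = -(2684/5 - (72 - 2*I)/5188) = -2684/5 + (72 - 2*I)/5188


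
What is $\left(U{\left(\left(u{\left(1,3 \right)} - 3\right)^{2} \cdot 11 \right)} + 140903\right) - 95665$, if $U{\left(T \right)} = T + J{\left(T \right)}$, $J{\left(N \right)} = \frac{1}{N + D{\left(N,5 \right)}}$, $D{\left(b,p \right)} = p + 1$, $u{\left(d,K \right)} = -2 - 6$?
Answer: $\frac{62262754}{1337} \approx 46569.0$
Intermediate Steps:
$u{\left(d,K \right)} = -8$ ($u{\left(d,K \right)} = -2 - 6 = -8$)
$D{\left(b,p \right)} = 1 + p$
$J{\left(N \right)} = \frac{1}{6 + N}$ ($J{\left(N \right)} = \frac{1}{N + \left(1 + 5\right)} = \frac{1}{N + 6} = \frac{1}{6 + N}$)
$U{\left(T \right)} = T + \frac{1}{6 + T}$
$\left(U{\left(\left(u{\left(1,3 \right)} - 3\right)^{2} \cdot 11 \right)} + 140903\right) - 95665 = \left(\frac{1 + \left(-8 - 3\right)^{2} \cdot 11 \left(6 + \left(-8 - 3\right)^{2} \cdot 11\right)}{6 + \left(-8 - 3\right)^{2} \cdot 11} + 140903\right) - 95665 = \left(\frac{1 + \left(-11\right)^{2} \cdot 11 \left(6 + \left(-11\right)^{2} \cdot 11\right)}{6 + \left(-11\right)^{2} \cdot 11} + 140903\right) - 95665 = \left(\frac{1 + 121 \cdot 11 \left(6 + 121 \cdot 11\right)}{6 + 121 \cdot 11} + 140903\right) - 95665 = \left(\frac{1 + 1331 \left(6 + 1331\right)}{6 + 1331} + 140903\right) - 95665 = \left(\frac{1 + 1331 \cdot 1337}{1337} + 140903\right) - 95665 = \left(\frac{1 + 1779547}{1337} + 140903\right) - 95665 = \left(\frac{1}{1337} \cdot 1779548 + 140903\right) - 95665 = \left(\frac{1779548}{1337} + 140903\right) - 95665 = \frac{190166859}{1337} - 95665 = \frac{62262754}{1337}$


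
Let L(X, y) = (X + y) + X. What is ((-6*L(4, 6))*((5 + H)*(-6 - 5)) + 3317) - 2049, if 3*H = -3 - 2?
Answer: 4348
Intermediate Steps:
L(X, y) = y + 2*X
H = -5/3 (H = (-3 - 2)/3 = (⅓)*(-5) = -5/3 ≈ -1.6667)
((-6*L(4, 6))*((5 + H)*(-6 - 5)) + 3317) - 2049 = ((-6*(6 + 2*4))*((5 - 5/3)*(-6 - 5)) + 3317) - 2049 = ((-6*(6 + 8))*((10/3)*(-11)) + 3317) - 2049 = (-6*14*(-110/3) + 3317) - 2049 = (-84*(-110/3) + 3317) - 2049 = (3080 + 3317) - 2049 = 6397 - 2049 = 4348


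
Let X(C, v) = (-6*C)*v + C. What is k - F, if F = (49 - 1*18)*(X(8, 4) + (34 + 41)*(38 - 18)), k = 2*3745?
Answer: -33306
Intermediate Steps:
X(C, v) = C - 6*C*v (X(C, v) = -6*C*v + C = C - 6*C*v)
k = 7490
F = 40796 (F = (49 - 1*18)*(8*(1 - 6*4) + (34 + 41)*(38 - 18)) = (49 - 18)*(8*(1 - 24) + 75*20) = 31*(8*(-23) + 1500) = 31*(-184 + 1500) = 31*1316 = 40796)
k - F = 7490 - 1*40796 = 7490 - 40796 = -33306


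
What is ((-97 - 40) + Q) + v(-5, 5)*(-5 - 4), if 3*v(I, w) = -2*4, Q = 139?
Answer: 26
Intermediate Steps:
v(I, w) = -8/3 (v(I, w) = (-2*4)/3 = (1/3)*(-8) = -8/3)
((-97 - 40) + Q) + v(-5, 5)*(-5 - 4) = ((-97 - 40) + 139) - 8*(-5 - 4)/3 = (-137 + 139) - 8/3*(-9) = 2 + 24 = 26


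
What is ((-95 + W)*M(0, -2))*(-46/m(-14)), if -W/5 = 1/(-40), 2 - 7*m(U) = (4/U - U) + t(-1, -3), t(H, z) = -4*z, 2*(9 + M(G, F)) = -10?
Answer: 5987751/332 ≈ 18035.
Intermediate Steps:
M(G, F) = -14 (M(G, F) = -9 + (1/2)*(-10) = -9 - 5 = -14)
m(U) = -10/7 - 4/(7*U) + U/7 (m(U) = 2/7 - ((4/U - U) - 4*(-3))/7 = 2/7 - ((-U + 4/U) + 12)/7 = 2/7 - (12 - U + 4/U)/7 = 2/7 + (-12/7 - 4/(7*U) + U/7) = -10/7 - 4/(7*U) + U/7)
W = 1/8 (W = -5/(-40) = -5*(-1/40) = 1/8 ≈ 0.12500)
((-95 + W)*M(0, -2))*(-46/m(-14)) = ((-95 + 1/8)*(-14))*(-46*(-98/(-4 - 14*(-10 - 14)))) = (-759/8*(-14))*(-46*(-98/(-4 - 14*(-24)))) = 5313*(-46*(-98/(-4 + 336)))/4 = 5313*(-46/((1/7)*(-1/14)*332))/4 = 5313*(-46/(-166/49))/4 = 5313*(-46*(-49/166))/4 = (5313/4)*(1127/83) = 5987751/332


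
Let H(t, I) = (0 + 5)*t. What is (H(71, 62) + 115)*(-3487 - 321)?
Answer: -1789760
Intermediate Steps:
H(t, I) = 5*t
(H(71, 62) + 115)*(-3487 - 321) = (5*71 + 115)*(-3487 - 321) = (355 + 115)*(-3808) = 470*(-3808) = -1789760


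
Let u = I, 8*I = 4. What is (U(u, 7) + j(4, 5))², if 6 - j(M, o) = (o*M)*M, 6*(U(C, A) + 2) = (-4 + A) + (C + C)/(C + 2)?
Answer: 5121169/900 ≈ 5690.2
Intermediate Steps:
I = ½ (I = (⅛)*4 = ½ ≈ 0.50000)
u = ½ ≈ 0.50000
U(C, A) = -8/3 + A/6 + C/(3*(2 + C)) (U(C, A) = -2 + ((-4 + A) + (C + C)/(C + 2))/6 = -2 + ((-4 + A) + (2*C)/(2 + C))/6 = -2 + ((-4 + A) + 2*C/(2 + C))/6 = -2 + (-4 + A + 2*C/(2 + C))/6 = -2 + (-⅔ + A/6 + C/(3*(2 + C))) = -8/3 + A/6 + C/(3*(2 + C)))
j(M, o) = 6 - o*M² (j(M, o) = 6 - o*M*M = 6 - M*o*M = 6 - o*M²)
(U(u, 7) + j(4, 5))² = ((-32 - 14*½ + 2*7 + 7*(½))/(6*(2 + ½)) + (6 - 1*5*4²))² = ((-32 - 7 + 14 + 7/2)/(6*(5/2)) + (6 - 1*5*16))² = ((⅙)*(⅖)*(-43/2) + (6 - 80))² = (-43/30 - 74)² = (-2263/30)² = 5121169/900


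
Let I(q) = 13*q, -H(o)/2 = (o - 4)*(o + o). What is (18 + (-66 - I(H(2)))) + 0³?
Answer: -256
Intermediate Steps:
H(o) = -4*o*(-4 + o) (H(o) = -2*(o - 4)*(o + o) = -2*(-4 + o)*2*o = -4*o*(-4 + o))
(18 + (-66 - I(H(2)))) + 0³ = (18 + (-66 - 13*4*2*(4 - 1*2))) + 0³ = (18 + (-66 - 13*4*2*(4 - 2))) + 0 = (18 + (-66 - 13*4*2*2)) + 0 = (18 + (-66 - 13*16)) + 0 = (18 + (-66 - 1*208)) + 0 = (18 + (-66 - 208)) + 0 = (18 - 274) + 0 = -256 + 0 = -256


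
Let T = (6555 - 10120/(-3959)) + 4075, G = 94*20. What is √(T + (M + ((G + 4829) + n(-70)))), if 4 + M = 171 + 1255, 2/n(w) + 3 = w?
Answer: √1567224607379183/289007 ≈ 136.98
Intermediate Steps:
n(w) = 2/(-3 + w)
G = 1880
M = 1422 (M = -4 + (171 + 1255) = -4 + 1426 = 1422)
T = 42094290/3959 (T = (6555 - 10120*(-1/3959)) + 4075 = (6555 + 10120/3959) + 4075 = 25961365/3959 + 4075 = 42094290/3959 ≈ 10633.)
√(T + (M + ((G + 4829) + n(-70)))) = √(42094290/3959 + (1422 + ((1880 + 4829) + 2/(-3 - 70)))) = √(42094290/3959 + (1422 + (6709 + 2/(-73)))) = √(42094290/3959 + (1422 + (6709 + 2*(-1/73)))) = √(42094290/3959 + (1422 + (6709 - 2/73))) = √(42094290/3959 + (1422 + 489755/73)) = √(42094290/3959 + 593561/73) = √(5422791169/289007) = √1567224607379183/289007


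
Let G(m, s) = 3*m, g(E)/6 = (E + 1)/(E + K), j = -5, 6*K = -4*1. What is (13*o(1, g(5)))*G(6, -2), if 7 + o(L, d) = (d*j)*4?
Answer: -40518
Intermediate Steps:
K = -2/3 (K = (-4*1)/6 = (1/6)*(-4) = -2/3 ≈ -0.66667)
g(E) = 6*(1 + E)/(-2/3 + E) (g(E) = 6*((E + 1)/(E - 2/3)) = 6*((1 + E)/(-2/3 + E)) = 6*(1 + E)/(-2/3 + E))
o(L, d) = -7 - 20*d (o(L, d) = -7 + (d*(-5))*4 = -7 - 5*d*4 = -7 - 20*d)
(13*o(1, g(5)))*G(6, -2) = (13*(-7 - 360*(1 + 5)/(-2 + 3*5)))*(3*6) = (13*(-7 - 360*6/(-2 + 15)))*18 = (13*(-7 - 360*6/13))*18 = (13*(-7 - 20*108/13))*18 = (13*(-7 - 2160/13))*18 = (13*(-2251/13))*18 = -2251*18 = -40518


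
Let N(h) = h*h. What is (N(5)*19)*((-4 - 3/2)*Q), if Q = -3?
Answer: 15675/2 ≈ 7837.5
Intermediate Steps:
N(h) = h**2
(N(5)*19)*((-4 - 3/2)*Q) = (5**2*19)*((-4 - 3/2)*(-3)) = (25*19)*((-4 - 3*1/2)*(-3)) = 475*((-4 - 3/2)*(-3)) = 475*(-11/2*(-3)) = 475*(33/2) = 15675/2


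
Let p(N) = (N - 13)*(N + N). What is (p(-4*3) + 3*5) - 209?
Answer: 406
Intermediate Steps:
p(N) = 2*N*(-13 + N) (p(N) = (-13 + N)*(2*N) = 2*N*(-13 + N))
(p(-4*3) + 3*5) - 209 = (2*(-4*3)*(-13 - 4*3) + 3*5) - 209 = (2*(-12)*(-13 - 12) + 15) - 209 = (2*(-12)*(-25) + 15) - 209 = (600 + 15) - 209 = 615 - 209 = 406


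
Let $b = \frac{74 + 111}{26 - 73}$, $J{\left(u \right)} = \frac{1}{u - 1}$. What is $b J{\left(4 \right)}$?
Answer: $- \frac{185}{141} \approx -1.3121$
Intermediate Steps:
$J{\left(u \right)} = \frac{1}{-1 + u}$
$b = - \frac{185}{47}$ ($b = \frac{185}{-47} = 185 \left(- \frac{1}{47}\right) = - \frac{185}{47} \approx -3.9362$)
$b J{\left(4 \right)} = - \frac{185}{47 \left(-1 + 4\right)} = - \frac{185}{47 \cdot 3} = \left(- \frac{185}{47}\right) \frac{1}{3} = - \frac{185}{141}$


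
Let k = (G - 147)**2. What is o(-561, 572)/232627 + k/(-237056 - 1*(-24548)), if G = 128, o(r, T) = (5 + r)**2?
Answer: 65609894741/49435098516 ≈ 1.3272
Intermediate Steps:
k = 361 (k = (128 - 147)**2 = (-19)**2 = 361)
o(-561, 572)/232627 + k/(-237056 - 1*(-24548)) = (5 - 561)**2/232627 + 361/(-237056 - 1*(-24548)) = (-556)**2*(1/232627) + 361/(-237056 + 24548) = 309136*(1/232627) + 361/(-212508) = 309136/232627 + 361*(-1/212508) = 309136/232627 - 361/212508 = 65609894741/49435098516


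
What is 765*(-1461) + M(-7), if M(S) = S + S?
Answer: -1117679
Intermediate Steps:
M(S) = 2*S
765*(-1461) + M(-7) = 765*(-1461) + 2*(-7) = -1117665 - 14 = -1117679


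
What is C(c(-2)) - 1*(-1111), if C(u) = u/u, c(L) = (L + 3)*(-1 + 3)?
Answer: 1112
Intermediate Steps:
c(L) = 6 + 2*L (c(L) = (3 + L)*2 = 6 + 2*L)
C(u) = 1
C(c(-2)) - 1*(-1111) = 1 - 1*(-1111) = 1 + 1111 = 1112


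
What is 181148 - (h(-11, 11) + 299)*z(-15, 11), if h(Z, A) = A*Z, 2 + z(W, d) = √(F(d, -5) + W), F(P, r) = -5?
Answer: 181504 - 356*I*√5 ≈ 1.815e+5 - 796.04*I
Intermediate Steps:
z(W, d) = -2 + √(-5 + W)
181148 - (h(-11, 11) + 299)*z(-15, 11) = 181148 - (11*(-11) + 299)*(-2 + √(-5 - 15)) = 181148 - (-121 + 299)*(-2 + √(-20)) = 181148 - 178*(-2 + 2*I*√5) = 181148 - (-356 + 356*I*√5) = 181148 + (356 - 356*I*√5) = 181504 - 356*I*√5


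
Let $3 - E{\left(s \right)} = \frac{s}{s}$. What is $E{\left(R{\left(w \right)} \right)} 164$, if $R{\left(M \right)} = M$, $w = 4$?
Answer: $328$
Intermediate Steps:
$E{\left(s \right)} = 2$ ($E{\left(s \right)} = 3 - \frac{s}{s} = 3 - 1 = 2$)
$E{\left(R{\left(w \right)} \right)} 164 = 2 \cdot 164 = 328$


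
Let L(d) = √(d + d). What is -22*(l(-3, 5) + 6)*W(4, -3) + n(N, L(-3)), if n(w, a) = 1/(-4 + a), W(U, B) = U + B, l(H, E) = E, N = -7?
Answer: -2664/11 - I*√6/22 ≈ -242.18 - 0.11134*I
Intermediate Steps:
W(U, B) = B + U
L(d) = √2*√d (L(d) = √(2*d) = √2*√d)
-22*(l(-3, 5) + 6)*W(4, -3) + n(N, L(-3)) = -22*(5 + 6)*(-3 + 4) + 1/(-4 + √2*√(-3)) = -242 + 1/(-4 + √2*(I*√3)) = -22*11 + 1/(-4 + I*√6) = -242 + 1/(-4 + I*√6)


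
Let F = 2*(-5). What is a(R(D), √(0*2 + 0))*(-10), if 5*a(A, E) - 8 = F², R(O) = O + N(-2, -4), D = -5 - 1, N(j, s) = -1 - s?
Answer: -216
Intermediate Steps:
F = -10
D = -6
R(O) = 3 + O (R(O) = O + (-1 - 1*(-4)) = O + (-1 + 4) = O + 3 = 3 + O)
a(A, E) = 108/5 (a(A, E) = 8/5 + (⅕)*(-10)² = 8/5 + (⅕)*100 = 8/5 + 20 = 108/5)
a(R(D), √(0*2 + 0))*(-10) = (108/5)*(-10) = -216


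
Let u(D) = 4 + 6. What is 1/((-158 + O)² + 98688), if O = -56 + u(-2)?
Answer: 1/140304 ≈ 7.1274e-6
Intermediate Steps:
u(D) = 10
O = -46 (O = -56 + 10 = -46)
1/((-158 + O)² + 98688) = 1/((-158 - 46)² + 98688) = 1/((-204)² + 98688) = 1/(41616 + 98688) = 1/140304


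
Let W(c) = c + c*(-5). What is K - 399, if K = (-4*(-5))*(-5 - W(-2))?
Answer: -659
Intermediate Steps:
W(c) = -4*c (W(c) = c - 5*c = -4*c)
K = -260 (K = (-4*(-5))*(-5 - (-4)*(-2)) = 20*(-5 - 1*8) = 20*(-5 - 8) = 20*(-13) = -260)
K - 399 = -260 - 399 = -659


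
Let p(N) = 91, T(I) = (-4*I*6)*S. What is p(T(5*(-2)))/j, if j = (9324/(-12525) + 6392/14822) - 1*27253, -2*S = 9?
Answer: -2815624175/843242719113 ≈ -0.0033390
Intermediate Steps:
S = -9/2 (S = -½*9 = -9/2 ≈ -4.5000)
T(I) = 108*I (T(I) = (-4*I*6)*(-9/2) = -24*I*(-9/2) = 108*I)
j = -843242719113/30940925 (j = (9324*(-1/12525) + 6392*(1/14822)) - 27253 = (-3108/4175 + 3196/7411) - 27253 = -9690088/30940925 - 27253 = -843242719113/30940925 ≈ -27253.)
p(T(5*(-2)))/j = 91/(-843242719113/30940925) = 91*(-30940925/843242719113) = -2815624175/843242719113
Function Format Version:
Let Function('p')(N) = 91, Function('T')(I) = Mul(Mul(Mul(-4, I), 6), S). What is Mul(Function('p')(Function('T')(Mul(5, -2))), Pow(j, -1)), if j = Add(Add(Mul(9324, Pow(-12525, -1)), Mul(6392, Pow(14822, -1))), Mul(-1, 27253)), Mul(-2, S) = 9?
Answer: Rational(-2815624175, 843242719113) ≈ -0.0033390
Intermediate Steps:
S = Rational(-9, 2) (S = Mul(Rational(-1, 2), 9) = Rational(-9, 2) ≈ -4.5000)
Function('T')(I) = Mul(108, I) (Function('T')(I) = Mul(Mul(Mul(-4, I), 6), Rational(-9, 2)) = Mul(Mul(-24, I), Rational(-9, 2)) = Mul(108, I))
j = Rational(-843242719113, 30940925) (j = Add(Add(Mul(9324, Rational(-1, 12525)), Mul(6392, Rational(1, 14822))), -27253) = Add(Add(Rational(-3108, 4175), Rational(3196, 7411)), -27253) = Add(Rational(-9690088, 30940925), -27253) = Rational(-843242719113, 30940925) ≈ -27253.)
Mul(Function('p')(Function('T')(Mul(5, -2))), Pow(j, -1)) = Mul(91, Pow(Rational(-843242719113, 30940925), -1)) = Mul(91, Rational(-30940925, 843242719113)) = Rational(-2815624175, 843242719113)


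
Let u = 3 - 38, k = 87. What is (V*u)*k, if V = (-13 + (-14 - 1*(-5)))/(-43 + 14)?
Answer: -2310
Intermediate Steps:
V = 22/29 (V = (-13 + (-14 + 5))/(-29) = (-13 - 9)*(-1/29) = -22*(-1/29) = 22/29 ≈ 0.75862)
u = -35
(V*u)*k = ((22/29)*(-35))*87 = -770/29*87 = -2310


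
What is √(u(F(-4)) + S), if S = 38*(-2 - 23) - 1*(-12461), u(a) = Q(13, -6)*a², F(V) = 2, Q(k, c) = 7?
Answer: √11539 ≈ 107.42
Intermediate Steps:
u(a) = 7*a²
S = 11511 (S = 38*(-25) + 12461 = -950 + 12461 = 11511)
√(u(F(-4)) + S) = √(7*2² + 11511) = √(7*4 + 11511) = √(28 + 11511) = √11539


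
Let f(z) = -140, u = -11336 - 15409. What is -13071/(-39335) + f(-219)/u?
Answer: 71018159/210402915 ≈ 0.33753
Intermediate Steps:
u = -26745
-13071/(-39335) + f(-219)/u = -13071/(-39335) - 140/(-26745) = -13071*(-1/39335) - 140*(-1/26745) = 13071/39335 + 28/5349 = 71018159/210402915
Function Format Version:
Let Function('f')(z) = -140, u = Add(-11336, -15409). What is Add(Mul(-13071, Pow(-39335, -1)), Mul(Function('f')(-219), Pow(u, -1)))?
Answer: Rational(71018159, 210402915) ≈ 0.33753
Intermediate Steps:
u = -26745
Add(Mul(-13071, Pow(-39335, -1)), Mul(Function('f')(-219), Pow(u, -1))) = Add(Mul(-13071, Pow(-39335, -1)), Mul(-140, Pow(-26745, -1))) = Add(Mul(-13071, Rational(-1, 39335)), Mul(-140, Rational(-1, 26745))) = Add(Rational(13071, 39335), Rational(28, 5349)) = Rational(71018159, 210402915)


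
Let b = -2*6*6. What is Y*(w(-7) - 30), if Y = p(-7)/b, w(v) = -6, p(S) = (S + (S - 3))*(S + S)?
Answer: 119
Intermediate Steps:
b = -72 (b = -12*6 = -72)
p(S) = 2*S*(-3 + 2*S) (p(S) = (S + (-3 + S))*(2*S) = (-3 + 2*S)*(2*S) = 2*S*(-3 + 2*S))
Y = -119/36 (Y = (2*(-7)*(-3 + 2*(-7)))/(-72) = (2*(-7)*(-3 - 14))*(-1/72) = (2*(-7)*(-17))*(-1/72) = 238*(-1/72) = -119/36 ≈ -3.3056)
Y*(w(-7) - 30) = -119*(-6 - 30)/36 = -119/36*(-36) = 119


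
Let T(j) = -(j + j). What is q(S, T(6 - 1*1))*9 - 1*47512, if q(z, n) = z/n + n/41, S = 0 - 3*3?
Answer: -19477499/410 ≈ -47506.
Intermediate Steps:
S = -9 (S = 0 - 9 = -9)
T(j) = -2*j
q(z, n) = n/41 + z/n (q(z, n) = z/n + n*(1/41) = z/n + n/41 = n/41 + z/n)
q(S, T(6 - 1*1))*9 - 1*47512 = ((-2*(6 - 1*1))/41 - 9*(-1/(2*(6 - 1*1))))*9 - 1*47512 = ((-2*(6 - 1))/41 - 9*(-1/(2*(6 - 1))))*9 - 47512 = ((-2*5)/41 - 9/((-2*5)))*9 - 47512 = ((1/41)*(-10) - 9/(-10))*9 - 47512 = (-10/41 - 9*(-1/10))*9 - 47512 = (-10/41 + 9/10)*9 - 47512 = (269/410)*9 - 47512 = 2421/410 - 47512 = -19477499/410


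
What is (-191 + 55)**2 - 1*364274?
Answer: -345778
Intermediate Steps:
(-191 + 55)**2 - 1*364274 = (-136)**2 - 364274 = 18496 - 364274 = -345778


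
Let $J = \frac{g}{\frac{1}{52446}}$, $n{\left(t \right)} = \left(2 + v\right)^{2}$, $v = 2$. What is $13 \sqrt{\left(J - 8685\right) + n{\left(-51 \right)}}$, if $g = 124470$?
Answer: $13 \sqrt{6527944951} \approx 1.0503 \cdot 10^{6}$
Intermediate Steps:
$n{\left(t \right)} = 16$ ($n{\left(t \right)} = \left(2 + 2\right)^{2} = 4^{2} = 16$)
$J = 6527953620$ ($J = \frac{124470}{\frac{1}{52446}} = 124470 \frac{1}{\frac{1}{52446}} = 124470 \cdot 52446 = 6527953620$)
$13 \sqrt{\left(J - 8685\right) + n{\left(-51 \right)}} = 13 \sqrt{\left(6527953620 - 8685\right) + 16} = 13 \sqrt{6527944935 + 16} = 13 \sqrt{6527944951}$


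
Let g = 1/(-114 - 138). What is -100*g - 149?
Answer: -9362/63 ≈ -148.60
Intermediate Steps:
g = -1/252 (g = 1/(-252) = -1/252 ≈ -0.0039683)
-100*g - 149 = -100*(-1/252) - 149 = 25/63 - 149 = -9362/63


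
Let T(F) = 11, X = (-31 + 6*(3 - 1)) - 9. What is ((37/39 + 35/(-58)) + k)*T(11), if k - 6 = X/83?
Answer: 12407593/187746 ≈ 66.087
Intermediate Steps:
X = -28 (X = (-31 + 6*2) - 9 = (-31 + 12) - 9 = -19 - 9 = -28)
k = 470/83 (k = 6 - 28/83 = 470/83 ≈ 5.6627)
((37/39 + 35/(-58)) + k)*T(11) = ((37/39 + 35/(-58)) + 470/83)*11 = ((37*(1/39) + 35*(-1/58)) + 470/83)*11 = ((37/39 - 35/58) + 470/83)*11 = (781/2262 + 470/83)*11 = (1127963/187746)*11 = 12407593/187746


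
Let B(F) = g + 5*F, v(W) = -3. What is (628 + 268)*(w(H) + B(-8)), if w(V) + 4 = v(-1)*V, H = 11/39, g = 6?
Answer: -452480/13 ≈ -34806.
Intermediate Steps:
H = 11/39 (H = 11*(1/39) = 11/39 ≈ 0.28205)
w(V) = -4 - 3*V
B(F) = 6 + 5*F
(628 + 268)*(w(H) + B(-8)) = (628 + 268)*((-4 - 3*11/39) + (6 + 5*(-8))) = 896*((-4 - 11/13) + (6 - 40)) = 896*(-63/13 - 34) = 896*(-505/13) = -452480/13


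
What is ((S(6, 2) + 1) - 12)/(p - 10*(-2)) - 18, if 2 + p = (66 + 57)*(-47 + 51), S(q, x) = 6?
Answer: -1837/102 ≈ -18.010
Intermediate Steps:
p = 490 (p = -2 + (66 + 57)*(-47 + 51) = -2 + 123*4 = -2 + 492 = 490)
((S(6, 2) + 1) - 12)/(p - 10*(-2)) - 18 = ((6 + 1) - 12)/(490 - 10*(-2)) - 18 = (7 - 12)/(490 + 20) - 18 = -5/510 - 18 = -5*1/510 - 18 = -1/102 - 18 = -1837/102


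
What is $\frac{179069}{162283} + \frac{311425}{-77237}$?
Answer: $- \frac{3337111902}{1139477461} \approx -2.9286$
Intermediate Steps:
$\frac{179069}{162283} + \frac{311425}{-77237} = 179069 \cdot \frac{1}{162283} + 311425 \left(- \frac{1}{77237}\right) = \frac{16279}{14753} - \frac{311425}{77237} = - \frac{3337111902}{1139477461}$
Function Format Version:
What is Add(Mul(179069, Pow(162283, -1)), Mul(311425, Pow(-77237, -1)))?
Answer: Rational(-3337111902, 1139477461) ≈ -2.9286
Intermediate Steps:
Add(Mul(179069, Pow(162283, -1)), Mul(311425, Pow(-77237, -1))) = Add(Mul(179069, Rational(1, 162283)), Mul(311425, Rational(-1, 77237))) = Add(Rational(16279, 14753), Rational(-311425, 77237)) = Rational(-3337111902, 1139477461)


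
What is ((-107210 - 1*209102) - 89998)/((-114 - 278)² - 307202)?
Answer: 203155/76769 ≈ 2.6463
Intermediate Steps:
((-107210 - 1*209102) - 89998)/((-114 - 278)² - 307202) = ((-107210 - 209102) - 89998)/((-392)² - 307202) = (-316312 - 89998)/(153664 - 307202) = -406310/(-153538) = -406310*(-1/153538) = 203155/76769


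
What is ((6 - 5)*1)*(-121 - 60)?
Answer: -181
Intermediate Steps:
((6 - 5)*1)*(-121 - 60) = (1*1)*(-181) = 1*(-181) = -181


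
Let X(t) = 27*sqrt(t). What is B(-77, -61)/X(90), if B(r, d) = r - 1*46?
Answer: -41*sqrt(10)/270 ≈ -0.48020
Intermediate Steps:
B(r, d) = -46 + r (B(r, d) = r - 46 = -46 + r)
B(-77, -61)/X(90) = (-46 - 77)/((27*sqrt(90))) = -123*sqrt(10)/810 = -41*sqrt(10)/270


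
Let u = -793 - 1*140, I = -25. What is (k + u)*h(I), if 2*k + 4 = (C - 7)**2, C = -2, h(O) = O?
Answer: 44725/2 ≈ 22363.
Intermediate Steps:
u = -933 (u = -793 - 140 = -933)
k = 77/2 (k = -2 + (-2 - 7)**2/2 = -2 + (1/2)*(-9)**2 = -2 + (1/2)*81 = -2 + 81/2 = 77/2 ≈ 38.500)
(k + u)*h(I) = (77/2 - 933)*(-25) = -1789/2*(-25) = 44725/2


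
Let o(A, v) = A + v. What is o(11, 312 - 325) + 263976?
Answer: 263974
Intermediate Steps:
o(11, 312 - 325) + 263976 = (11 + (312 - 325)) + 263976 = (11 - 13) + 263976 = -2 + 263976 = 263974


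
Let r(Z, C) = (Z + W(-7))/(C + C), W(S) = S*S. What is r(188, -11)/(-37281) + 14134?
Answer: 3864150875/273394 ≈ 14134.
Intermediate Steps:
W(S) = S²
r(Z, C) = (49 + Z)/(2*C) (r(Z, C) = (Z + (-7)²)/(C + C) = (Z + 49)/((2*C)) = (49 + Z)*(1/(2*C)) = (49 + Z)/(2*C))
r(188, -11)/(-37281) + 14134 = ((½)*(49 + 188)/(-11))/(-37281) + 14134 = ((½)*(-1/11)*237)*(-1/37281) + 14134 = -237/22*(-1/37281) + 14134 = 79/273394 + 14134 = 3864150875/273394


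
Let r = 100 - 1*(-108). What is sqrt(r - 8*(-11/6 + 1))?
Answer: 2*sqrt(483)/3 ≈ 14.652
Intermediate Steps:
r = 208 (r = 100 + 108 = 208)
sqrt(r - 8*(-11/6 + 1)) = sqrt(208 - 8*(-11/6 + 1)) = sqrt(208 - 8*(-5/6)) = sqrt(208 + 20/3) = sqrt(644/3) = 2*sqrt(483)/3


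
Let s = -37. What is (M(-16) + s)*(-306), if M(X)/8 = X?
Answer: 50490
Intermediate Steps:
M(X) = 8*X
(M(-16) + s)*(-306) = (8*(-16) - 37)*(-306) = (-128 - 37)*(-306) = -165*(-306) = 50490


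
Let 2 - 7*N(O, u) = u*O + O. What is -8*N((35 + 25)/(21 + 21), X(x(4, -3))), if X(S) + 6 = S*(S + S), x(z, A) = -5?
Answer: 3488/49 ≈ 71.184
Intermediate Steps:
X(S) = -6 + 2*S² (X(S) = -6 + S*(S + S) = -6 + S*(2*S) = -6 + 2*S²)
N(O, u) = 2/7 - O/7 - O*u/7 (N(O, u) = 2/7 - (u*O + O)/7 = 2/7 - (O*u + O)/7 = 2/7 - (O + O*u)/7 = 2/7 + (-O/7 - O*u/7) = 2/7 - O/7 - O*u/7)
-8*N((35 + 25)/(21 + 21), X(x(4, -3))) = -8*(2/7 - (35 + 25)/(7*(21 + 21)) - (35 + 25)/(21 + 21)*(-6 + 2*(-5)²)/7) = -8*(2/7 - 60/(7*42) - 60/42*(-6 + 2*25)/7) = -8*(2/7 - 60/(7*42) - 60*(1/42)*(-6 + 50)/7) = -8*(2/7 - ⅐*10/7 - ⅐*10/7*44) = -8*(2/7 - 10/49 - 440/49) = -8*(-436/49) = 3488/49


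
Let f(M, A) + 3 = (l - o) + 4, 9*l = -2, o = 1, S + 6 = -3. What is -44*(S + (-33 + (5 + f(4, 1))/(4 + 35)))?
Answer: 646756/351 ≈ 1842.6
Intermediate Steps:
S = -9 (S = -6 - 3 = -9)
l = -2/9 (l = (1/9)*(-2) = -2/9 ≈ -0.22222)
f(M, A) = -2/9 (f(M, A) = -3 + ((-2/9 - 1*1) + 4) = -3 + ((-2/9 - 1) + 4) = -3 + (-11/9 + 4) = -3 + 25/9 = -2/9)
-44*(S + (-33 + (5 + f(4, 1))/(4 + 35))) = -44*(-9 + (-33 + (5 - 2/9)/(4 + 35))) = -44*(-9 + (-33 + (43/9)/39)) = -44*(-9 + (-33 + (43/9)*(1/39))) = -44*(-9 + (-33 + 43/351)) = -44*(-9 - 11540/351) = -44*(-14699/351) = 646756/351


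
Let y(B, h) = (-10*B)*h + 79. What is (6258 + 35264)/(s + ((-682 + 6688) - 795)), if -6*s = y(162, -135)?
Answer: -249132/187513 ≈ -1.3286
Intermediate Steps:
y(B, h) = 79 - 10*B*h (y(B, h) = -10*B*h + 79 = 79 - 10*B*h)
s = -218779/6 (s = -(79 - 10*162*(-135))/6 = -(79 + 218700)/6 = -1/6*218779 = -218779/6 ≈ -36463.)
(6258 + 35264)/(s + ((-682 + 6688) - 795)) = (6258 + 35264)/(-218779/6 + ((-682 + 6688) - 795)) = 41522/(-218779/6 + (6006 - 795)) = 41522/(-218779/6 + 5211) = 41522/(-187513/6) = 41522*(-6/187513) = -249132/187513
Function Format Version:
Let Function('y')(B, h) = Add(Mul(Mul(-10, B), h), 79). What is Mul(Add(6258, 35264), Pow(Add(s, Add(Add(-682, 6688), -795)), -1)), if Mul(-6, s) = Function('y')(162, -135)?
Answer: Rational(-249132, 187513) ≈ -1.3286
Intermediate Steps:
Function('y')(B, h) = Add(79, Mul(-10, B, h)) (Function('y')(B, h) = Add(Mul(-10, B, h), 79) = Add(79, Mul(-10, B, h)))
s = Rational(-218779, 6) (s = Mul(Rational(-1, 6), Add(79, Mul(-10, 162, -135))) = Mul(Rational(-1, 6), Add(79, 218700)) = Mul(Rational(-1, 6), 218779) = Rational(-218779, 6) ≈ -36463.)
Mul(Add(6258, 35264), Pow(Add(s, Add(Add(-682, 6688), -795)), -1)) = Mul(Add(6258, 35264), Pow(Add(Rational(-218779, 6), Add(Add(-682, 6688), -795)), -1)) = Mul(41522, Pow(Add(Rational(-218779, 6), Add(6006, -795)), -1)) = Mul(41522, Pow(Add(Rational(-218779, 6), 5211), -1)) = Mul(41522, Pow(Rational(-187513, 6), -1)) = Mul(41522, Rational(-6, 187513)) = Rational(-249132, 187513)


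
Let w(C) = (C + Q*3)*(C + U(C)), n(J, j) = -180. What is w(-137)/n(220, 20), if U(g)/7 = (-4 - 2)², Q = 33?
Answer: 437/18 ≈ 24.278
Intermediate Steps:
U(g) = 252 (U(g) = 7*(-4 - 2)² = 7*(-6)² = 7*36 = 252)
w(C) = (99 + C)*(252 + C) (w(C) = (C + 33*3)*(C + 252) = (C + 99)*(252 + C) = (99 + C)*(252 + C))
w(-137)/n(220, 20) = (24948 + (-137)² + 351*(-137))/(-180) = (24948 + 18769 - 48087)*(-1/180) = -4370*(-1/180) = 437/18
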